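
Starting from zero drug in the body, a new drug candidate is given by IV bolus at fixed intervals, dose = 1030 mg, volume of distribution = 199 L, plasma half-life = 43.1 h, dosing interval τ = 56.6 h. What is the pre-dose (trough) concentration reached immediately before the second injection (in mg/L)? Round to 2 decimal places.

2.08 mg/L

C₀ per dose = Dose / Vd = 1030 / 199 = 5.176 mg/L
k = ln2 / t½ = 0.693147 / 43.1 = 0.01608 h⁻¹
Fraction remaining after one interval: r = e^(−kτ) = e^(−0.01608 × 56.6) = 0.4025
Before dose 2, 1 dose has been given (aged 1τ).
C_trough = C₀ × r = 5.176 × 0.4025 = 2.083 mg/L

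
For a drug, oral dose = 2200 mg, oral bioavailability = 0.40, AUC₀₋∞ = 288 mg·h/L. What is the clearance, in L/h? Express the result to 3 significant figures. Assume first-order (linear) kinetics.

CL = F·Dose / AUC = 0.40 × 2200 / 288 = 3.056 L/h

3.06 L/h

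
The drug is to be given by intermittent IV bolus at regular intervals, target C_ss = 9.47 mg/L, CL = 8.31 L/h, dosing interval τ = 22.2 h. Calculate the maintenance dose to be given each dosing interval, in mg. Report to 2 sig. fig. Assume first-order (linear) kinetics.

1700 mg

At steady state, Dose/τ = Css × CL.
Dose = Css × CL × τ = 9.47 × 8.310 × 22.2 = 1747 mg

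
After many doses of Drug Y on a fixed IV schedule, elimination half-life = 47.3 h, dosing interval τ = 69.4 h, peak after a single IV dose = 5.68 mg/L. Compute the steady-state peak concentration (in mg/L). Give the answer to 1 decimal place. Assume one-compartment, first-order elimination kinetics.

8.9 mg/L

k = ln2 / t½ = 0.693147 / 47.3 = 0.01465 h⁻¹
e^(−kτ) = e^(−0.01465 × 69.4) = 0.3618
Accumulation ratio R = 1 / (1 − e^(−kτ)) = 1 / (1 − 0.3618) = 1.567
Steady-state peak = C₀ × R = 5.68 × 1.567 = 8.901 mg/L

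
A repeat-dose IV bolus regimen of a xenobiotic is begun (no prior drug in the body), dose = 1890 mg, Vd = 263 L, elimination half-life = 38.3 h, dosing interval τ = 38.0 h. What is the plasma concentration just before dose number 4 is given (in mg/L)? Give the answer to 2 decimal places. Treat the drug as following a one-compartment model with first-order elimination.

6.34 mg/L

C₀ per dose = Dose / Vd = 1890 / 263 = 7.186 mg/L
k = ln2 / t½ = 0.693147 / 38.3 = 0.01810 h⁻¹
Fraction remaining after one interval: r = e^(−kτ) = e^(−0.01810 × 38.0) = 0.5027
Before dose 4, 3 doses have been given (aged 1τ, 2τ, 3τ).
C_trough = C₀ × (r + r² + … + r^3) = C₀ × r(1−r^3)/(1−r)
        = 7.186 × 0.5027 × (1 − 0.1270) / (1 − 0.5027) = 6.341 mg/L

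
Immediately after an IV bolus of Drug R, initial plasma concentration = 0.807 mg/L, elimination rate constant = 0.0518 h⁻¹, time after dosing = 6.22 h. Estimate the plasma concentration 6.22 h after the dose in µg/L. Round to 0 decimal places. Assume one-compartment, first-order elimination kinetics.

C = C₀ · e^(−k·t) = 0.8070 × e^(−0.05180 × 6.22)
  = 0.8070 × 0.7246 = 0.5848 mg/L
Convert: 0.5848 mg/L × 1000 = 584.8 µg/L

585 µg/L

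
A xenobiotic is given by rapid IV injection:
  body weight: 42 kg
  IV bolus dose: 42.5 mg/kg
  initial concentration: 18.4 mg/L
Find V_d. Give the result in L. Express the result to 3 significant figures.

97.0 L

Dose = 42.5 × 42 = 1785 mg
Vd = Dose / C₀ = 1785 / 18.4 = 97.01 L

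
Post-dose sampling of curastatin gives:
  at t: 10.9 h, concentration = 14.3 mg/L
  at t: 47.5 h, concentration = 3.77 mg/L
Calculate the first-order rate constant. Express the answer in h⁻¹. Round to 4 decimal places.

0.0364 h⁻¹

k = ln(C₁/C₂) / (t₂ − t₁) = ln(14.3/3.77) / (47.5 − 10.9)
  = 1.333 / 36.60 = 0.03642 h⁻¹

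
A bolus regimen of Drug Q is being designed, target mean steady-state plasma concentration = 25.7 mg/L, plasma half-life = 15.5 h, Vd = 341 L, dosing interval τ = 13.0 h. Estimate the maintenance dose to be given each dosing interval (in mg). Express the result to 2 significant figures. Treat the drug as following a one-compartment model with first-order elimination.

k = ln2 / t½ = 0.693147 / 15.5 = 0.04472 h⁻¹
CL = k × Vd = 0.04472 × 341 = 15.25 L/h
At steady state, Dose/τ = Css × CL.
Dose = Css × CL × τ = 25.7 × 15.25 × 13.0 = 5095 mg

5100 mg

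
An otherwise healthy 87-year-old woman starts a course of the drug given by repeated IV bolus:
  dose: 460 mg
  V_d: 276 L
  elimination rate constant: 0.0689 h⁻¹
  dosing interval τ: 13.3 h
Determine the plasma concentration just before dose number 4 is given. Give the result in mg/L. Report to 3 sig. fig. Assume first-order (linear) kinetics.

1.04 mg/L

C₀ per dose = Dose / Vd = 460 / 276 = 1.667 mg/L
Fraction remaining after one interval: r = e^(−kτ) = e^(−0.06890 × 13.3) = 0.4000
Before dose 4, 3 doses have been given (aged 1τ, 2τ, 3τ).
C_trough = C₀ × (r + r² + … + r^3) = C₀ × r(1−r^3)/(1−r)
        = 1.667 × 0.4000 × (1 − 0.06400) / (1 − 0.4000) = 1.040 mg/L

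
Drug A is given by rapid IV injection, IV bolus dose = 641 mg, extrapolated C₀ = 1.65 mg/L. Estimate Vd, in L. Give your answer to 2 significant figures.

390 L

Vd = Dose / C₀ = 641.0 / 1.65 = 388.5 L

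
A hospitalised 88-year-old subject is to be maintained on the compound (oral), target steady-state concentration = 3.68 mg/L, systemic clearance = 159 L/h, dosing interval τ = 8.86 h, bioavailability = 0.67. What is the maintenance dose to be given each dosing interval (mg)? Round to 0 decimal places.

7738 mg

At steady state, F × (Dose/τ) = Css × CL.
Dose = Css × CL × τ / F = 3.68 × 159.0 × 8.86 / 0.67 = 7738 mg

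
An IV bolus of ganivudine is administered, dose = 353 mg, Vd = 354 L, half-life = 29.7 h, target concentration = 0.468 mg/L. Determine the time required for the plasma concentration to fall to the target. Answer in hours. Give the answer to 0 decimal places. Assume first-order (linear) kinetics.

32 h

C₀ = Dose / Vd = 353.0 / 354 = 0.9972 mg/L
k = ln2 / t½ = 0.693147 / 29.7 = 0.02334 h⁻¹
t = ln(C₀ / C) / k = ln(0.9972 / 0.468) / 0.02334
  = ln(2.131) / 0.02334 = 0.7566 / 0.02334 = 32.42 h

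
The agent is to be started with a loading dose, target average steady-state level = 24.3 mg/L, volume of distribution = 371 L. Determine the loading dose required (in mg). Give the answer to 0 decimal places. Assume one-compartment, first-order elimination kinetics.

LD = Css × Vd = 24.3 × 371 = 9015 mg

9015 mg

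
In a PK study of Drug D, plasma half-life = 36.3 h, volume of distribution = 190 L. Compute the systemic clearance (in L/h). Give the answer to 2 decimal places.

k = ln2 / t½ = 0.693147 / 36.3 = 0.01909 h⁻¹
CL = k × Vd = 0.01909 × 190 = 3.627 L/h

3.63 L/h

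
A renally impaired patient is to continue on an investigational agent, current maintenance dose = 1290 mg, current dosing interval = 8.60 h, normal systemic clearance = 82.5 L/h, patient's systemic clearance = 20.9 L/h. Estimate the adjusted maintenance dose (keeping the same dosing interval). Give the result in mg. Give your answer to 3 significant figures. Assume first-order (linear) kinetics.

327 mg

To keep the same average steady-state level, dosing rate must scale with clearance.
CL ratio = 20.9 / 82.5 = 0.2533
New dose (same interval) = 1290 × 0.2533 = 326.8 mg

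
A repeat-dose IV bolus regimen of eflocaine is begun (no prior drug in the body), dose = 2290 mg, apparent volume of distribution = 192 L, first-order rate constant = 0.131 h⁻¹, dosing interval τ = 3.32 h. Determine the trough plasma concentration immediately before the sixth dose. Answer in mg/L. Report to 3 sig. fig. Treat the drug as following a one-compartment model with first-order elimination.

C₀ per dose = Dose / Vd = 2290 / 192 = 11.93 mg/L
Fraction remaining after one interval: r = e^(−kτ) = e^(−0.1310 × 3.32) = 0.6473
Before dose 6, 5 doses have been given (aged 1τ, 2τ, 3τ, 4τ, 5τ).
C_trough = C₀ × (r + r² + … + r^5) = C₀ × r(1−r^5)/(1−r)
        = 11.93 × 0.6473 × (1 − 0.1136) / (1 − 0.6473) = 19.41 mg/L

19.4 mg/L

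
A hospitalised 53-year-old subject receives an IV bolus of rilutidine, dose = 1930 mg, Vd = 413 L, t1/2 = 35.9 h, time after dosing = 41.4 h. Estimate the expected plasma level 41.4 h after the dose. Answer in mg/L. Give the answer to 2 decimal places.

C₀ = Dose / Vd = 1930 / 413 = 4.673 mg/L
k = ln2 / t½ = 0.693147 / 35.9 = 0.01931 h⁻¹
C = C₀ · e^(−k·t) = 4.673 × e^(−0.01931 × 41.4)
  = 4.673 × 0.4496 = 2.101 mg/L

2.10 mg/L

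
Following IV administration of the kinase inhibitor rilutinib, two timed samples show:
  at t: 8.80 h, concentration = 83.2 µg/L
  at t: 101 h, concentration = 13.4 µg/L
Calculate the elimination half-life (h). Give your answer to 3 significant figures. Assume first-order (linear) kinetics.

35.0 h

k = ln(C₁/C₂) / (t₂ − t₁) = ln(83.2/13.4) / (101 − 8.80)
  = 1.826 / 92.20 = 0.01980 h⁻¹
t½ = ln2 / k = 0.693147 / 0.01980 = 35.01 h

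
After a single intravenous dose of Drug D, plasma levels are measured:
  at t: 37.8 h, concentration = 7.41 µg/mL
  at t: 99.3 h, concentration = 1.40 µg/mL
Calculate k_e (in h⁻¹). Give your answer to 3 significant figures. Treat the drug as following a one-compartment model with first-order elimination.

k = ln(C₁/C₂) / (t₂ − t₁) = ln(7.41/1.40) / (99.3 − 37.8)
  = 1.666 / 61.50 = 0.02709 h⁻¹

0.0271 h⁻¹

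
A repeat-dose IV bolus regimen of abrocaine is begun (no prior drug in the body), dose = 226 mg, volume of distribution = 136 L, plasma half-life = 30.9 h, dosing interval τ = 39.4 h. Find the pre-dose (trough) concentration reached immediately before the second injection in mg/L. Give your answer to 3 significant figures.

0.687 mg/L

C₀ per dose = Dose / Vd = 226 / 136 = 1.662 mg/L
k = ln2 / t½ = 0.693147 / 30.9 = 0.02243 h⁻¹
Fraction remaining after one interval: r = e^(−kτ) = e^(−0.02243 × 39.4) = 0.4132
Before dose 2, 1 dose has been given (aged 1τ).
C_trough = C₀ × r = 1.662 × 0.4132 = 0.6867 mg/L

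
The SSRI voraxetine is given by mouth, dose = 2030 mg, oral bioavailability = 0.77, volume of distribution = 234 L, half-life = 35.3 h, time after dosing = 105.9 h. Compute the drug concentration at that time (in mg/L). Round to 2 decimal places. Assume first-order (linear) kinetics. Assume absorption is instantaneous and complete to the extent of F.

Amount reaching circulation = F × Dose = 0.77 × 2030 = 1563 mg
C₀ = F·Dose / Vd = 1563 / 234 = 6.679 mg/L
k = ln2 / t½ = 0.693147 / 35.3 = 0.01964 h⁻¹
t / t½ = 105.9 / 35.3 = 3 half-lives
C = C₀ × (1/2)^3 = 6.679 × 0.1250 = 0.8349 mg/L

0.83 mg/L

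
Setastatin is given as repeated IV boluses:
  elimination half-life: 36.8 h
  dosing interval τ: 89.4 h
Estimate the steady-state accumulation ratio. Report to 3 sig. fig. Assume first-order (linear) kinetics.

1.23

k = ln2 / t½ = 0.693147 / 36.8 = 0.01884 h⁻¹
e^(−kτ) = e^(−0.01884 × 89.4) = 0.1856
Accumulation ratio R = 1 / (1 − e^(−kτ)) = 1 / (1 − 0.1856) = 1.228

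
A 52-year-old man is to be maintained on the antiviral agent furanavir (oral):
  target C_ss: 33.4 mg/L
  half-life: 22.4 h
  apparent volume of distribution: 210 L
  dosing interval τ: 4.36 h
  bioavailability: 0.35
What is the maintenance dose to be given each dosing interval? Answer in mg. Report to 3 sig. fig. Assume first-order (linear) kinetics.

2700 mg

k = ln2 / t½ = 0.693147 / 22.4 = 0.03094 h⁻¹
CL = k × Vd = 0.03094 × 210 = 6.497 L/h
At steady state, F × (Dose/τ) = Css × CL.
Dose = Css × CL × τ / F = 33.4 × 6.497 × 4.36 / 0.35 = 2703 mg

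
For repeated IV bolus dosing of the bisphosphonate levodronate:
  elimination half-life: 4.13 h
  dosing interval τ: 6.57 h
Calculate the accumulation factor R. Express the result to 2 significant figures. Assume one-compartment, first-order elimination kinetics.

k = ln2 / t½ = 0.693147 / 4.13 = 0.1678 h⁻¹
e^(−kτ) = e^(−0.1678 × 6.57) = 0.3321
Accumulation ratio R = 1 / (1 − e^(−kτ)) = 1 / (1 − 0.3321) = 1.497

1.5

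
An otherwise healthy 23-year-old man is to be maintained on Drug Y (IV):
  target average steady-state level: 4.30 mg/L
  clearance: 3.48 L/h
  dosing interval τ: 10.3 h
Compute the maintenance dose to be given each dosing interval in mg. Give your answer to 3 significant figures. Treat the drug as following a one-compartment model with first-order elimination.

At steady state, Dose/τ = Css × CL.
Dose = Css × CL × τ = 4.30 × 3.480 × 10.3 = 154.1 mg

154 mg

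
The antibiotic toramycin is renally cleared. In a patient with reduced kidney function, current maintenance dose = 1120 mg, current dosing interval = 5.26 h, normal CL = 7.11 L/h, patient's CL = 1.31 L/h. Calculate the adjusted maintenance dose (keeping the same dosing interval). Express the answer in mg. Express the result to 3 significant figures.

206 mg

To keep the same average steady-state level, dosing rate must scale with clearance.
CL ratio = 1.31 / 7.11 = 0.1842
New dose (same interval) = 1120 × 0.1842 = 206.3 mg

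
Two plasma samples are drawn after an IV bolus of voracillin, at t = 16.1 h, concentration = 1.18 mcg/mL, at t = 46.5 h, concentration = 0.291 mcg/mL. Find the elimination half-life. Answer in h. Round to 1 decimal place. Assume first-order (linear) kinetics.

15.1 h

k = ln(C₁/C₂) / (t₂ − t₁) = ln(1.18/0.291) / (46.5 − 16.1)
  = 1.400 / 30.40 = 0.04605 h⁻¹
t½ = ln2 / k = 0.693147 / 0.04605 = 15.05 h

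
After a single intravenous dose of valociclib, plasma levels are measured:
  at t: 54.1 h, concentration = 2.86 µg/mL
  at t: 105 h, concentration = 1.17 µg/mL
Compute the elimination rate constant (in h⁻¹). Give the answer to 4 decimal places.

k = ln(C₁/C₂) / (t₂ − t₁) = ln(2.86/1.17) / (105 − 54.1)
  = 0.8938 / 50.90 = 0.01756 h⁻¹

0.0176 h⁻¹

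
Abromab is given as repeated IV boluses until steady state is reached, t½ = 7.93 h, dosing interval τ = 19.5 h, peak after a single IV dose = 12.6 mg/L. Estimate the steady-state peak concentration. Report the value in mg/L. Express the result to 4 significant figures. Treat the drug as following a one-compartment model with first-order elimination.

k = ln2 / t½ = 0.693147 / 7.93 = 0.08741 h⁻¹
e^(−kτ) = e^(−0.08741 × 19.5) = 0.1819
Accumulation ratio R = 1 / (1 − e^(−kτ)) = 1 / (1 − 0.1819) = 1.222
Steady-state peak = C₀ × R = 12.6 × 1.222 = 15.40 mg/L

15.40 mg/L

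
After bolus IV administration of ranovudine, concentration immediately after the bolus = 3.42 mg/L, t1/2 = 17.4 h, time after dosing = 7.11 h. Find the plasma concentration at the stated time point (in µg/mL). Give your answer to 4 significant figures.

k = ln2 / t½ = 0.693147 / 17.4 = 0.03984 h⁻¹
C = C₀ · e^(−k·t) = 3.420 × e^(−0.03984 × 7.11)
  = 3.420 × 0.7533 = 2.576 mg/L
(2.576 mg/L = 2.576 µg/mL)

2.576 µg/mL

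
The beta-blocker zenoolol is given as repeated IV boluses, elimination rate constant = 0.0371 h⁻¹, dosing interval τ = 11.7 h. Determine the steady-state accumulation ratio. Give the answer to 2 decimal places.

e^(−kτ) = e^(−0.03710 × 11.7) = 0.6479
Accumulation ratio R = 1 / (1 − e^(−kτ)) = 1 / (1 − 0.6479) = 2.840

2.84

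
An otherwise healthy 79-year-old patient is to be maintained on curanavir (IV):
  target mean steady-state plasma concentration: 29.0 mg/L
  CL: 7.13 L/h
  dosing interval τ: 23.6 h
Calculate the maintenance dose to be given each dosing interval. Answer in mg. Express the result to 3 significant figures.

At steady state, Dose/τ = Css × CL.
Dose = Css × CL × τ = 29.0 × 7.130 × 23.6 = 4880 mg

4880 mg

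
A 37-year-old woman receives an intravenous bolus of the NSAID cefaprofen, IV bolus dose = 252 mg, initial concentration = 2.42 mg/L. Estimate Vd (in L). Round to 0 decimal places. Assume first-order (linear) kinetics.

Vd = Dose / C₀ = 252.0 / 2.42 = 104.1 L

104 L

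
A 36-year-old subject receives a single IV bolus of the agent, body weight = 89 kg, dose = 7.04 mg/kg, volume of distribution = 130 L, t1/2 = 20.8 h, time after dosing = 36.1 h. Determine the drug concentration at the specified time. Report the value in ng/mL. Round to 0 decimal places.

Total dose = 7.04 × 89 = 626.6 mg
C₀ = Dose / Vd = 626.6 / 130 = 4.820 mg/L
k = ln2 / t½ = 0.693147 / 20.8 = 0.03332 h⁻¹
C = C₀ · e^(−k·t) = 4.820 × e^(−0.03332 × 36.1)
  = 4.820 × 0.3003 = 1.447 mg/L
Convert: 1.447 mg/L × 1000 = 1447 ng/mL

1447 ng/mL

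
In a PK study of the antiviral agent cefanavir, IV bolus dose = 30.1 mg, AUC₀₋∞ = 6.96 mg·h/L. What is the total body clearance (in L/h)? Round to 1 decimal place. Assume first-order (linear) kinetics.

4.3 L/h

CL = Dose / AUC = 30.1 / 6.96 = 4.325 L/h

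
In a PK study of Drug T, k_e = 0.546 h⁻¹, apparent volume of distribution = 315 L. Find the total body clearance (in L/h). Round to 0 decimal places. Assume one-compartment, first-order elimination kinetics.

CL = k × Vd = 0.546 × 315 = 172.0 L/h

172 L/h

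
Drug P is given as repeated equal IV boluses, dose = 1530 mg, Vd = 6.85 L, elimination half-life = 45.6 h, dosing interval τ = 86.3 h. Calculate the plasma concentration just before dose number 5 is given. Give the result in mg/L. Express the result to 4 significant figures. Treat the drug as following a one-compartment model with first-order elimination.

C₀ per dose = Dose / Vd = 1530 / 6.85 = 223.4 mg/L
k = ln2 / t½ = 0.693147 / 45.6 = 0.01520 h⁻¹
Fraction remaining after one interval: r = e^(−kτ) = e^(−0.01520 × 86.3) = 0.2693
Before dose 5, 4 doses have been given (aged 1τ, 2τ, 3τ, 4τ).
C_trough = C₀ × (r + r² + … + r^4) = C₀ × r(1−r^4)/(1−r)
        = 223.4 × 0.2693 × (1 − 0.005260) / (1 − 0.2693) = 81.90 mg/L

81.90 mg/L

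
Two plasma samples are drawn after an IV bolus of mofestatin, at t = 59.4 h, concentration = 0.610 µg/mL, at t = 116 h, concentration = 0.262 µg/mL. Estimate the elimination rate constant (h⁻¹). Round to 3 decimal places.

k = ln(C₁/C₂) / (t₂ − t₁) = ln(0.610/0.262) / (116 − 59.4)
  = 0.8451 / 56.60 = 0.01493 h⁻¹

0.015 h⁻¹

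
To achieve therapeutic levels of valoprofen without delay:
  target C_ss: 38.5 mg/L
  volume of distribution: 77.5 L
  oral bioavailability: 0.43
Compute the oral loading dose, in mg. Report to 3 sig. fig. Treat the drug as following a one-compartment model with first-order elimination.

LD = Css × Vd / F = 38.5 × 77.5 / 0.43 = 6939 mg

6940 mg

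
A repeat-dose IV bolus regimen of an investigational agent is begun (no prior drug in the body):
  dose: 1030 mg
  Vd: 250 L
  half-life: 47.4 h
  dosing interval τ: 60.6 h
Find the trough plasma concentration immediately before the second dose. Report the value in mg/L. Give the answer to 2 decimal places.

1.70 mg/L

C₀ per dose = Dose / Vd = 1030 / 250 = 4.120 mg/L
k = ln2 / t½ = 0.693147 / 47.4 = 0.01462 h⁻¹
Fraction remaining after one interval: r = e^(−kτ) = e^(−0.01462 × 60.6) = 0.4123
Before dose 2, 1 dose has been given (aged 1τ).
C_trough = C₀ × r = 4.120 × 0.4123 = 1.699 mg/L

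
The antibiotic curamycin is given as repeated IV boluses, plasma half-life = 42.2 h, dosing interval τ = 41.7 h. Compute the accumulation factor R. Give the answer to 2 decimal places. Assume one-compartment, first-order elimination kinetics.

2.02

k = ln2 / t½ = 0.693147 / 42.2 = 0.01643 h⁻¹
e^(−kτ) = e^(−0.01643 × 41.7) = 0.5040
Accumulation ratio R = 1 / (1 − e^(−kτ)) = 1 / (1 − 0.5040) = 2.016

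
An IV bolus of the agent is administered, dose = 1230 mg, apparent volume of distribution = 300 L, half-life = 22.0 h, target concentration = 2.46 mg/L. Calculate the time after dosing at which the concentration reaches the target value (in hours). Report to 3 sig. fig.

16.2 h

C₀ = Dose / Vd = 1230 / 300 = 4.100 mg/L
k = ln2 / t½ = 0.693147 / 22.0 = 0.03151 h⁻¹
t = ln(C₀ / C) / k = ln(4.100 / 2.46) / 0.03151
  = ln(1.667) / 0.03151 = 0.5110 / 0.03151 = 16.22 h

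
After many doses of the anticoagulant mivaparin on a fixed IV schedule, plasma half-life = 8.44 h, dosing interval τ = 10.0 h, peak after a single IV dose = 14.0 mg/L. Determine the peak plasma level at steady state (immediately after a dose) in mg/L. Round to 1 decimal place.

25.0 mg/L

k = ln2 / t½ = 0.693147 / 8.44 = 0.08213 h⁻¹
e^(−kτ) = e^(−0.08213 × 10.0) = 0.4399
Accumulation ratio R = 1 / (1 − e^(−kτ)) = 1 / (1 − 0.4399) = 1.785
Steady-state peak = C₀ × R = 14.0 × 1.785 = 24.99 mg/L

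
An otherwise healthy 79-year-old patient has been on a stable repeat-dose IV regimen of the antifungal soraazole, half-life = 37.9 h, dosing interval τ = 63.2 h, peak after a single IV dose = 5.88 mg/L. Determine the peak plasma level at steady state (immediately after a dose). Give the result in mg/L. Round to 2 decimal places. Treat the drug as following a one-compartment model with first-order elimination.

8.58 mg/L

k = ln2 / t½ = 0.693147 / 37.9 = 0.01829 h⁻¹
e^(−kτ) = e^(−0.01829 × 63.2) = 0.3148
Accumulation ratio R = 1 / (1 − e^(−kτ)) = 1 / (1 − 0.3148) = 1.459
Steady-state peak = C₀ × R = 5.88 × 1.459 = 8.579 mg/L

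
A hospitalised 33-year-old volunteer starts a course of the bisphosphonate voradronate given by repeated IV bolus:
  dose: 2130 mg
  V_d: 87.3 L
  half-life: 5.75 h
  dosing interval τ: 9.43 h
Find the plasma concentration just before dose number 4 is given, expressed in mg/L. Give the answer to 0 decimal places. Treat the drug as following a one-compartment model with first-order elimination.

C₀ per dose = Dose / Vd = 2130 / 87.3 = 24.40 mg/L
k = ln2 / t½ = 0.693147 / 5.75 = 0.1205 h⁻¹
Fraction remaining after one interval: r = e^(−kτ) = e^(−0.1205 × 9.43) = 0.3210
Before dose 4, 3 doses have been given (aged 1τ, 2τ, 3τ).
C_trough = C₀ × (r + r² + … + r^3) = C₀ × r(1−r^3)/(1−r)
        = 24.40 × 0.3210 × (1 − 0.03308) / (1 − 0.3210) = 11.15 mg/L

11 mg/L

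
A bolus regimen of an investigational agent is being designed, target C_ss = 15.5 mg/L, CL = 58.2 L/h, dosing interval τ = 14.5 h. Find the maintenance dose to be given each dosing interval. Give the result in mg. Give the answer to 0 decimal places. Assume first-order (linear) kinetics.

13080 mg

At steady state, Dose/τ = Css × CL.
Dose = Css × CL × τ = 15.5 × 58.20 × 14.5 = 13080 mg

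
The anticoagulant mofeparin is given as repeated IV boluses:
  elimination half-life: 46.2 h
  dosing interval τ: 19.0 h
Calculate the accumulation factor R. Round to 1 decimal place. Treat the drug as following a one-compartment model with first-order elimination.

k = ln2 / t½ = 0.693147 / 46.2 = 0.01500 h⁻¹
e^(−kτ) = e^(−0.01500 × 19.0) = 0.7520
Accumulation ratio R = 1 / (1 − e^(−kτ)) = 1 / (1 − 0.7520) = 4.032

4.0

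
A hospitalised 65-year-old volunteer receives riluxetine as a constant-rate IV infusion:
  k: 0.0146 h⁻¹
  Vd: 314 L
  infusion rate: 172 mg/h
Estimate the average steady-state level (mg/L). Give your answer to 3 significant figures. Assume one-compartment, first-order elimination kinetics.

CL = k × Vd = 0.01460 × 314 = 4.584 L/h
At steady state Css = R₀ / CL = 172 / 4.584 = 37.52 mg/L

37.5 mg/L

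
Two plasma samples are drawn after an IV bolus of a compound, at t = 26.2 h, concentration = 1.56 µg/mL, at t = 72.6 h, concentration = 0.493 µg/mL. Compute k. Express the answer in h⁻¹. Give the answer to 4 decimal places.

k = ln(C₁/C₂) / (t₂ − t₁) = ln(1.56/0.493) / (72.6 − 26.2)
  = 1.152 / 46.40 = 0.02483 h⁻¹

0.0248 h⁻¹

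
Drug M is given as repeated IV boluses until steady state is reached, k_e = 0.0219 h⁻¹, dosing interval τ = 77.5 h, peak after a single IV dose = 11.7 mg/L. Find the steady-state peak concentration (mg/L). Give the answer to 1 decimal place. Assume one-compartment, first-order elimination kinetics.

14.3 mg/L

e^(−kτ) = e^(−0.02190 × 77.5) = 0.1832
Accumulation ratio R = 1 / (1 − e^(−kτ)) = 1 / (1 − 0.1832) = 1.224
Steady-state peak = C₀ × R = 11.7 × 1.224 = 14.32 mg/L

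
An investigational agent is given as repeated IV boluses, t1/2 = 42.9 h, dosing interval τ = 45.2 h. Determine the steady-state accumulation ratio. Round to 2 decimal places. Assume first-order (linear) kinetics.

k = ln2 / t½ = 0.693147 / 42.9 = 0.01616 h⁻¹
e^(−kτ) = e^(−0.01616 × 45.2) = 0.4817
Accumulation ratio R = 1 / (1 − e^(−kτ)) = 1 / (1 − 0.4817) = 1.929

1.93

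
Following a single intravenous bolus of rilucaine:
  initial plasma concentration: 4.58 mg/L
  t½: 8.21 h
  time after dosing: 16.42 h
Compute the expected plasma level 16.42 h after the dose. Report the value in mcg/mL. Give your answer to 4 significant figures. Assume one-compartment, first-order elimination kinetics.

k = ln2 / t½ = 0.693147 / 8.21 = 0.08443 h⁻¹
t / t½ = 16.42 / 8.21 = 2 half-lives
C = C₀ × (1/2)^2 = 4.580 × 0.2500 = 1.145 mg/L
(1.145 mg/L = 1.145 mcg/mL)

1.145 mcg/mL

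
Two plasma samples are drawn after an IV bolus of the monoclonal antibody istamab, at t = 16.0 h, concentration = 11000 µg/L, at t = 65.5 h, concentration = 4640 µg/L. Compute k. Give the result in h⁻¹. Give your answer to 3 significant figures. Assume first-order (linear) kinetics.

0.0174 h⁻¹

k = ln(C₁/C₂) / (t₂ − t₁) = ln(11000/4640) / (65.5 − 16.0)
  = 0.8632 / 49.50 = 0.01744 h⁻¹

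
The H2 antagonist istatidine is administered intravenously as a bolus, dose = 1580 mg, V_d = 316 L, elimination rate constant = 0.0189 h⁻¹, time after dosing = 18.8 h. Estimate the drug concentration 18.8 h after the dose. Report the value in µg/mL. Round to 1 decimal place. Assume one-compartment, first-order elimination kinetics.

C₀ = Dose / Vd = 1580 / 316 = 5.000 mg/L
C = C₀ · e^(−k·t) = 5.000 × e^(−0.01890 × 18.8)
  = 5.000 × 0.7009 = 3.505 mg/L
(3.505 mg/L = 3.505 µg/mL)

3.5 µg/mL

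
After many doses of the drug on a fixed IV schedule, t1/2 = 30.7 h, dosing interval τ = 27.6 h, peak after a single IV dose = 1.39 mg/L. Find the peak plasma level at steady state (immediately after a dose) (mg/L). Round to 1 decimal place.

k = ln2 / t½ = 0.693147 / 30.7 = 0.02258 h⁻¹
e^(−kτ) = e^(−0.02258 × 27.6) = 0.5362
Accumulation ratio R = 1 / (1 − e^(−kτ)) = 1 / (1 − 0.5362) = 2.156
Steady-state peak = C₀ × R = 1.39 × 2.156 = 2.997 mg/L

3.0 mg/L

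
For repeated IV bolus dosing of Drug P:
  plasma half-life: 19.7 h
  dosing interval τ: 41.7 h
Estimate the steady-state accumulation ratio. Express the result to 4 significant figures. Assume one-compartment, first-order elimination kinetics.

k = ln2 / t½ = 0.693147 / 19.7 = 0.03519 h⁻¹
e^(−kτ) = e^(−0.03519 × 41.7) = 0.2305
Accumulation ratio R = 1 / (1 − e^(−kτ)) = 1 / (1 − 0.2305) = 1.300

1.300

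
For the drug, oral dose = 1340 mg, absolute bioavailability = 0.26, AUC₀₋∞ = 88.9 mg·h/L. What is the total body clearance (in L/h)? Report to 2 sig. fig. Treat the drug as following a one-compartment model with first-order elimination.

CL = F·Dose / AUC = 0.26 × 1340 / 88.9 = 3.919 L/h

3.9 L/h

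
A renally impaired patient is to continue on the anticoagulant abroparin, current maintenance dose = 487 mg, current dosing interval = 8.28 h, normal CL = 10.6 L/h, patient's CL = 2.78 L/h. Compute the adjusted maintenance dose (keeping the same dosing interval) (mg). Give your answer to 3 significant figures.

To keep the same average steady-state level, dosing rate must scale with clearance.
CL ratio = 2.78 / 10.6 = 0.2623
New dose (same interval) = 487 × 0.2623 = 127.7 mg

128 mg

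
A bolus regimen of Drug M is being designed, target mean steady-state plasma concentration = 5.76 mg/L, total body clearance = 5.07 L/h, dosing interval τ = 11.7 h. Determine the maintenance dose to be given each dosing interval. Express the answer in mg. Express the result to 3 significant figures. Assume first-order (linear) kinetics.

342 mg

At steady state, Dose/τ = Css × CL.
Dose = Css × CL × τ = 5.76 × 5.070 × 11.7 = 341.7 mg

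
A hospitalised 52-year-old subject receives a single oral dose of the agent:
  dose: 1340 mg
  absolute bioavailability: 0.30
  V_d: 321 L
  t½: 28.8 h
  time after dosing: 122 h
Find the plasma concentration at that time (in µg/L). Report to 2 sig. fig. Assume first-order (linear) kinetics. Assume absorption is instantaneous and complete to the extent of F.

Amount reaching circulation = F × Dose = 0.30 × 1340 = 402.0 mg
C₀ = F·Dose / Vd = 402.0 / 321 = 1.252 mg/L
k = ln2 / t½ = 0.693147 / 28.8 = 0.02407 h⁻¹
C = C₀ · e^(−k·t) = 1.252 × e^(−0.02407 × 122)
  = 1.252 × 0.05305 = 0.06642 mg/L
Convert: 0.06642 mg/L × 1000 = 66.42 µg/L

66 µg/L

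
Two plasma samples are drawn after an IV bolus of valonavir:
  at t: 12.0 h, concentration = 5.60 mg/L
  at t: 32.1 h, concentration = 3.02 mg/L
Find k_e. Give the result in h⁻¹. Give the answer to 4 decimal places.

k = ln(C₁/C₂) / (t₂ − t₁) = ln(5.60/3.02) / (32.1 − 12.0)
  = 0.6175 / 20.10 = 0.03072 h⁻¹

0.0307 h⁻¹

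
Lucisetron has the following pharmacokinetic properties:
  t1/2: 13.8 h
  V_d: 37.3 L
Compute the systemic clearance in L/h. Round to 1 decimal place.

1.9 L/h

k = ln2 / t½ = 0.693147 / 13.8 = 0.05023 h⁻¹
CL = k × Vd = 0.05023 × 37.3 = 1.874 L/h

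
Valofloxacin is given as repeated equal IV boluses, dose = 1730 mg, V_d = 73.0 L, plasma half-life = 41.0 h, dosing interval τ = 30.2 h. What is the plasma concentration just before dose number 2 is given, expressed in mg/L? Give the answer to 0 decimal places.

14 mg/L

C₀ per dose = Dose / Vd = 1730 / 73.0 = 23.70 mg/L
k = ln2 / t½ = 0.693147 / 41.0 = 0.01691 h⁻¹
Fraction remaining after one interval: r = e^(−kτ) = e^(−0.01691 × 30.2) = 0.6001
Before dose 2, 1 dose has been given (aged 1τ).
C_trough = C₀ × r = 23.70 × 0.6001 = 14.22 mg/L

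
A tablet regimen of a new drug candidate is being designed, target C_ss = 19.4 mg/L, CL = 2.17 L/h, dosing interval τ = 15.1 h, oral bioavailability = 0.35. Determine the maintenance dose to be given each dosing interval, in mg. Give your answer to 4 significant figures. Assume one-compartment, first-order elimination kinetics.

At steady state, F × (Dose/τ) = Css × CL.
Dose = Css × CL × τ / F = 19.4 × 2.170 × 15.1 / 0.35 = 1816 mg

1816 mg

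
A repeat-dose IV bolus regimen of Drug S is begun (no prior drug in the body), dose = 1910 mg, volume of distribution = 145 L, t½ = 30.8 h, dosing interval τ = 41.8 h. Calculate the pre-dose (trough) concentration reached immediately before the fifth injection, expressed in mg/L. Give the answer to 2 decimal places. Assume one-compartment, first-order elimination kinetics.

8.24 mg/L

C₀ per dose = Dose / Vd = 1910 / 145 = 13.17 mg/L
k = ln2 / t½ = 0.693147 / 30.8 = 0.02250 h⁻¹
Fraction remaining after one interval: r = e^(−kτ) = e^(−0.02250 × 41.8) = 0.3904
Before dose 5, 4 doses have been given (aged 1τ, 2τ, 3τ, 4τ).
C_trough = C₀ × (r + r² + … + r^4) = C₀ × r(1−r^4)/(1−r)
        = 13.17 × 0.3904 × (1 − 0.02323) / (1 − 0.3904) = 8.238 mg/L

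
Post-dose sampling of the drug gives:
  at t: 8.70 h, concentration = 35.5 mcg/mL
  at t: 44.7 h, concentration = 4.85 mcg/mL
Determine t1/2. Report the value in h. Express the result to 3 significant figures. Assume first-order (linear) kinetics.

12.5 h

k = ln(C₁/C₂) / (t₂ − t₁) = ln(35.5/4.85) / (44.7 − 8.70)
  = 1.991 / 36.00 = 0.05531 h⁻¹
t½ = ln2 / k = 0.693147 / 0.05531 = 12.53 h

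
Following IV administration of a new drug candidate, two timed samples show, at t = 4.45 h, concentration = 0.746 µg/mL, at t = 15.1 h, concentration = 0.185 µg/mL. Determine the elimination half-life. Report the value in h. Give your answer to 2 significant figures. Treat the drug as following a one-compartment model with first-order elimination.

5.3 h

k = ln(C₁/C₂) / (t₂ − t₁) = ln(0.746/0.185) / (15.1 − 4.45)
  = 1.394 / 10.65 = 0.1309 h⁻¹
t½ = ln2 / k = 0.693147 / 0.1309 = 5.295 h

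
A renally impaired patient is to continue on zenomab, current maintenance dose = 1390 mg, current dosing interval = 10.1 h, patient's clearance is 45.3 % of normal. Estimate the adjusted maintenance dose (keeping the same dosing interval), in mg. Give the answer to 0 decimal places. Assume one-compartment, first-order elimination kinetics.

630 mg

To keep the same average steady-state level, dosing rate must scale with clearance.
CL ratio = 45.3 / 100 = 0.4530
New dose (same interval) = 1390 × 0.4530 = 629.7 mg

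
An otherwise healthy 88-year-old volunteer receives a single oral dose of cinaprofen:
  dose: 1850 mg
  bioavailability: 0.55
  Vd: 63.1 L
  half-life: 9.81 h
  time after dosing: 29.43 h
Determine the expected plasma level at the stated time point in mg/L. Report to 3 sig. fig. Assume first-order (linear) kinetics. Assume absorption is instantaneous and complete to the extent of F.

Amount reaching circulation = F × Dose = 0.55 × 1850 = 1018 mg
C₀ = F·Dose / Vd = 1018 / 63.1 = 16.13 mg/L
k = ln2 / t½ = 0.693147 / 9.81 = 0.07066 h⁻¹
t / t½ = 29.43 / 9.81 = 3 half-lives
C = C₀ × (1/2)^3 = 16.13 × 0.1250 = 2.016 mg/L

2.02 mg/L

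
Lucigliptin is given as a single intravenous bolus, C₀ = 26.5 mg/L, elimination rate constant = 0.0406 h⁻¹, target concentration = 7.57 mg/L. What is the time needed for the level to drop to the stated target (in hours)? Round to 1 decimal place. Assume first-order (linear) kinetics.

30.9 h

t = ln(C₀ / C) / k = ln(26.50 / 7.57) / 0.04060
  = ln(3.501) / 0.04060 = 1.253 / 0.04060 = 30.86 h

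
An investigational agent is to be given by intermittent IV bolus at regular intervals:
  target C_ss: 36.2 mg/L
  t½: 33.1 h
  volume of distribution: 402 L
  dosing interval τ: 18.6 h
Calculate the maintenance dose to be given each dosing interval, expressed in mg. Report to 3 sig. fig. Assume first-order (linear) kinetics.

k = ln2 / t½ = 0.693147 / 33.1 = 0.02094 h⁻¹
CL = k × Vd = 0.02094 × 402 = 8.418 L/h
At steady state, Dose/τ = Css × CL.
Dose = Css × CL × τ = 36.2 × 8.418 × 18.6 = 5668 mg

5670 mg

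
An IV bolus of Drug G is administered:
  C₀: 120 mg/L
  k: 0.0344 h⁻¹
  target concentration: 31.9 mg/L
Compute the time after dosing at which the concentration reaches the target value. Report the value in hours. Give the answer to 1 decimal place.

t = ln(C₀ / C) / k = ln(120.0 / 31.9) / 0.03440
  = ln(3.762) / 0.03440 = 1.325 / 0.03440 = 38.52 h

38.5 h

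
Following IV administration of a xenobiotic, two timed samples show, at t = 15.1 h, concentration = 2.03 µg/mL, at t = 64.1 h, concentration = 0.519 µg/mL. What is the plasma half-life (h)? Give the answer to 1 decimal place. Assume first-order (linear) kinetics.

k = ln(C₁/C₂) / (t₂ − t₁) = ln(2.03/0.519) / (64.1 − 15.1)
  = 1.364 / 49.00 = 0.02784 h⁻¹
t½ = ln2 / k = 0.693147 / 0.02784 = 24.90 h

24.9 h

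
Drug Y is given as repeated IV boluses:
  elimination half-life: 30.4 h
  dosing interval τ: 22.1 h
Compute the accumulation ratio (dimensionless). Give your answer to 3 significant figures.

k = ln2 / t½ = 0.693147 / 30.4 = 0.02280 h⁻¹
e^(−kτ) = e^(−0.02280 × 22.1) = 0.6042
Accumulation ratio R = 1 / (1 − e^(−kτ)) = 1 / (1 − 0.6042) = 2.527

2.53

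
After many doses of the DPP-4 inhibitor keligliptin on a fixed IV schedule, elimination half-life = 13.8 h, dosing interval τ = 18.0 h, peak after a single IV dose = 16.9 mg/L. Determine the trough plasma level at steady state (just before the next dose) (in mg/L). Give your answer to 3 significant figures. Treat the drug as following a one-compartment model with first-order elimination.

k = ln2 / t½ = 0.693147 / 13.8 = 0.05023 h⁻¹
e^(−kτ) = e^(−0.05023 × 18.0) = 0.4049
Accumulation ratio R = 1 / (1 − e^(−kτ)) = 1 / (1 − 0.4049) = 1.680
Steady-state trough = C₀ × R × e^(−kτ) = 16.9 × 1.680 × 0.4049 = 11.50 mg/L

11.5 mg/L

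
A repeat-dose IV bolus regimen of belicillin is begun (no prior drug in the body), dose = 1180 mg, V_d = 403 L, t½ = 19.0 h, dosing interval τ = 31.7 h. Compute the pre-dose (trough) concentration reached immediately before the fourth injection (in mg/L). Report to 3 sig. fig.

1.30 mg/L

C₀ per dose = Dose / Vd = 1180 / 403 = 2.928 mg/L
k = ln2 / t½ = 0.693147 / 19.0 = 0.03648 h⁻¹
Fraction remaining after one interval: r = e^(−kτ) = e^(−0.03648 × 31.7) = 0.3146
Before dose 4, 3 doses have been given (aged 1τ, 2τ, 3τ).
C_trough = C₀ × (r + r² + … + r^3) = C₀ × r(1−r^3)/(1−r)
        = 2.928 × 0.3146 × (1 − 0.03114) / (1 − 0.3146) = 1.302 mg/L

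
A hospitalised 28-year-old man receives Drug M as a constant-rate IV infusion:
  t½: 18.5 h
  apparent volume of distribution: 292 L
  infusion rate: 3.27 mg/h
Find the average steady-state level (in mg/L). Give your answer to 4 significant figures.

0.2989 mg/L

k = ln2 / t½ = 0.693147 / 18.5 = 0.03747 h⁻¹
CL = k × Vd = 0.03747 × 292 = 10.94 L/h
At steady state Css = R₀ / CL = 3.27 / 10.94 = 0.2989 mg/L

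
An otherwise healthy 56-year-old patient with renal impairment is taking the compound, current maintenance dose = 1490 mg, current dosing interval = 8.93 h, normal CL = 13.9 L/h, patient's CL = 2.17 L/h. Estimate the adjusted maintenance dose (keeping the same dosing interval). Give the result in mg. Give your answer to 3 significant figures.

233 mg

To keep the same average steady-state level, dosing rate must scale with clearance.
CL ratio = 2.17 / 13.9 = 0.1561
New dose (same interval) = 1490 × 0.1561 = 232.6 mg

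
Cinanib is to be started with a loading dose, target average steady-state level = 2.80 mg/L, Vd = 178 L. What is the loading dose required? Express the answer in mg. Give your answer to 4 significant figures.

498.4 mg

LD = Css × Vd = 2.80 × 178 = 498.4 mg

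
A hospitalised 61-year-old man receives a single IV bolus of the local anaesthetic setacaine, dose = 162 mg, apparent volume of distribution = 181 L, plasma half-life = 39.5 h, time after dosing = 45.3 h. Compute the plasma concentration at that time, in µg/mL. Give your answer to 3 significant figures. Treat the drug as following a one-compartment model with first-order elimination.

C₀ = Dose / Vd = 162.0 / 181 = 0.8950 mg/L
k = ln2 / t½ = 0.693147 / 39.5 = 0.01755 h⁻¹
C = C₀ · e^(−k·t) = 0.8950 × e^(−0.01755 × 45.3)
  = 0.8950 × 0.4516 = 0.4042 mg/L
(0.4042 mg/L = 0.4042 µg/mL)

0.404 µg/mL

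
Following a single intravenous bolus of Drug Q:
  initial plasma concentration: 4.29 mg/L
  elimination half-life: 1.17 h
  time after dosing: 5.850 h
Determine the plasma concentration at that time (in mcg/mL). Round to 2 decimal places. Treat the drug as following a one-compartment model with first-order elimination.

0.13 mcg/mL

k = ln2 / t½ = 0.693147 / 1.17 = 0.5924 h⁻¹
t / t½ = 5.850 / 1.17 = 5 half-lives
C = C₀ × (1/2)^5 = 4.290 × 0.03125 = 0.1341 mg/L
(0.1341 mg/L = 0.1341 mcg/mL)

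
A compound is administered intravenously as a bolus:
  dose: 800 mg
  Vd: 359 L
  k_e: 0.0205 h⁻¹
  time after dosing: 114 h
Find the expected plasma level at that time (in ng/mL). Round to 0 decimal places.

215 ng/mL

C₀ = Dose / Vd = 800.0 / 359 = 2.228 mg/L
C = C₀ · e^(−k·t) = 2.228 × e^(−0.02050 × 114)
  = 2.228 × 0.09662 = 0.2153 mg/L
Convert: 0.2153 mg/L × 1000 = 215.3 ng/mL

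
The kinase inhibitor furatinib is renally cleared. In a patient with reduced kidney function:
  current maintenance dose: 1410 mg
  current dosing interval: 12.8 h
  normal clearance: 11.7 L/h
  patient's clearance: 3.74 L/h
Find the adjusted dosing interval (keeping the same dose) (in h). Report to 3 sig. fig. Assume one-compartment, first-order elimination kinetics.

To keep the same average steady-state level, dosing rate must scale with clearance.
CL ratio = 3.74 / 11.7 = 0.3197
New interval (same dose) = 12.8 / 0.3197 = 40.04 h

40.0 h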